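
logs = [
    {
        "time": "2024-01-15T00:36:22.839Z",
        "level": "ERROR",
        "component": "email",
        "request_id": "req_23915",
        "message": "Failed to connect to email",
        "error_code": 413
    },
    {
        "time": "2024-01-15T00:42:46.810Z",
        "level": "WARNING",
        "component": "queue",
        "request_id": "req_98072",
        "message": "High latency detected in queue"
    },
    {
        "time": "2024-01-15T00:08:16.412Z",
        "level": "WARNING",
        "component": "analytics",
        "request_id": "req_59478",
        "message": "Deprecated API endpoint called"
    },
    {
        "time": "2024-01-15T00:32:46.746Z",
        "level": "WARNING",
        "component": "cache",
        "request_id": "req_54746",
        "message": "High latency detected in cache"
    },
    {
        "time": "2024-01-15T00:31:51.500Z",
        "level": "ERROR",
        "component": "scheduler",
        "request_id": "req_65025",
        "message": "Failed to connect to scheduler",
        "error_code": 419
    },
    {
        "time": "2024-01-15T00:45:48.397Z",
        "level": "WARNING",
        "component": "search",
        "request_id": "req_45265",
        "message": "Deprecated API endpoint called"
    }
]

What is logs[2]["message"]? "Deprecated API endpoint called"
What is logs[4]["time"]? "2024-01-15T00:31:51.500Z"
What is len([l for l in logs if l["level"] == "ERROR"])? 2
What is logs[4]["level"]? "ERROR"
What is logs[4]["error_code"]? 419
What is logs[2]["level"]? "WARNING"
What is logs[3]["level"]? "WARNING"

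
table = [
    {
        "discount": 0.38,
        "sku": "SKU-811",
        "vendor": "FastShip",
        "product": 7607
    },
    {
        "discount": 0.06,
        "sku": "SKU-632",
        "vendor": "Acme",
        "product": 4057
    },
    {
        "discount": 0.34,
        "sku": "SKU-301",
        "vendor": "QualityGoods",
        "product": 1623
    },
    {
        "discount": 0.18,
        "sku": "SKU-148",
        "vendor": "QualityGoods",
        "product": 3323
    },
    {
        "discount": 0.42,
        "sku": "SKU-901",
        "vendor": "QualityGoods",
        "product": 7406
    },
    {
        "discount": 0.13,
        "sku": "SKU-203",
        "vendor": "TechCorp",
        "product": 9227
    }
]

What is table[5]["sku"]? "SKU-203"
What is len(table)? 6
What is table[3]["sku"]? "SKU-148"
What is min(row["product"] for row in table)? 1623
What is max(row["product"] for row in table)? 9227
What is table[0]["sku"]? "SKU-811"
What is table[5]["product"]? 9227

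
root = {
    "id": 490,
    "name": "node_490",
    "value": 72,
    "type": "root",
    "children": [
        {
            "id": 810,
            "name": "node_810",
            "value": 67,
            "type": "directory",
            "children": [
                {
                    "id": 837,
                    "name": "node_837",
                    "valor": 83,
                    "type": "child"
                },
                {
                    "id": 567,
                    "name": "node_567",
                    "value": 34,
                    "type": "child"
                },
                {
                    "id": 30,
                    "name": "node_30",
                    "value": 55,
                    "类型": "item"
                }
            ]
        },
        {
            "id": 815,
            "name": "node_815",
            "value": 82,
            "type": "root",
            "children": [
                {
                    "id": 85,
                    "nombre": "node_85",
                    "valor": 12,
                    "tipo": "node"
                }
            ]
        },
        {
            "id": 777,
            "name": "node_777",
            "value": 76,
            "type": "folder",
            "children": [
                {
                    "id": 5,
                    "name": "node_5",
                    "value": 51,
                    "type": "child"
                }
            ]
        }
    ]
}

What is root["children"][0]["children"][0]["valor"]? 83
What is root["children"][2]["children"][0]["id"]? 5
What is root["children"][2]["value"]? 76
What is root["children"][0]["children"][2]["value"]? 55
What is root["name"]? "node_490"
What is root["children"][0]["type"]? "directory"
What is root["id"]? 490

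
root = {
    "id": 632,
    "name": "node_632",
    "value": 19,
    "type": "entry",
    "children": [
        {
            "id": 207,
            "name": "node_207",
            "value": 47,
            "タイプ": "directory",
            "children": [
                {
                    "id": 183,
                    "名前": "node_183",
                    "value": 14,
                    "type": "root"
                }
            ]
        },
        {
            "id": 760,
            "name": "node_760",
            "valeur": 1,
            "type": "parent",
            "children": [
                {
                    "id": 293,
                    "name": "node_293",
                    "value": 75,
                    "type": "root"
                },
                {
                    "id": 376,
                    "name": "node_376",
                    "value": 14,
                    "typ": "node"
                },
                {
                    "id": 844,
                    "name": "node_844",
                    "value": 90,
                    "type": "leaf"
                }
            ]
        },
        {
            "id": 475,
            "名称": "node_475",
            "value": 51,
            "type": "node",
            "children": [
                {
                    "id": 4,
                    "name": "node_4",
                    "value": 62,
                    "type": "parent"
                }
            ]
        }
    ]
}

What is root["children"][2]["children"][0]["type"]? "parent"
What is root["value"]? 19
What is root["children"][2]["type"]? "node"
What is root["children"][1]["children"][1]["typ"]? "node"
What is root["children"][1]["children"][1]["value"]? 14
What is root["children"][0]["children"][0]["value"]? 14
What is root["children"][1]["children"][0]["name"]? "node_293"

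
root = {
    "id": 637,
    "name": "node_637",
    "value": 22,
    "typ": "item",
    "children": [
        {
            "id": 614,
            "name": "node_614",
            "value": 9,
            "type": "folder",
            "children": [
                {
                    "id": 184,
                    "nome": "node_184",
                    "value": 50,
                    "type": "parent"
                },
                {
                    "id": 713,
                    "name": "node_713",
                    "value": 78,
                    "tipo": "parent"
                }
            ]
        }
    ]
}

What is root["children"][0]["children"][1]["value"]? 78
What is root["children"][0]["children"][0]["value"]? 50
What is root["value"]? 22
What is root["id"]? 637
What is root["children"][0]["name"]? "node_614"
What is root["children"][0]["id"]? 614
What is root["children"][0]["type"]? "folder"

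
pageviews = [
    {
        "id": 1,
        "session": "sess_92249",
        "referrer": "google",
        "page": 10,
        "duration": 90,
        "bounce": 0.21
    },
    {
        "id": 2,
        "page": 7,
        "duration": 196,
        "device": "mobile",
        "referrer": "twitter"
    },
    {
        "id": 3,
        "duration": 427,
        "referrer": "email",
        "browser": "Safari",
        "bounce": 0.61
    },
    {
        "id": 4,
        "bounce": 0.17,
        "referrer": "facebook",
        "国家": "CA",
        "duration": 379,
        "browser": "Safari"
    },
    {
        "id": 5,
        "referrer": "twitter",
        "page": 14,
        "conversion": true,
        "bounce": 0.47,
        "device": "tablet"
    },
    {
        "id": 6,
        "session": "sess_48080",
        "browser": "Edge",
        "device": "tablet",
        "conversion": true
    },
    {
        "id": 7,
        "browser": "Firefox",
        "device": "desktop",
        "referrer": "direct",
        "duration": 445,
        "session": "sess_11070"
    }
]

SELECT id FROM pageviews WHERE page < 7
[]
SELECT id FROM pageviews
[1, 2, 3, 4, 5, 6, 7]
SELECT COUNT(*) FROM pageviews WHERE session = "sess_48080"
1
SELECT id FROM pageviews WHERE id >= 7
[7]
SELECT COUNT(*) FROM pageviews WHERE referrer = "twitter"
2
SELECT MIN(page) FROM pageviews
7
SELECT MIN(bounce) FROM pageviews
0.17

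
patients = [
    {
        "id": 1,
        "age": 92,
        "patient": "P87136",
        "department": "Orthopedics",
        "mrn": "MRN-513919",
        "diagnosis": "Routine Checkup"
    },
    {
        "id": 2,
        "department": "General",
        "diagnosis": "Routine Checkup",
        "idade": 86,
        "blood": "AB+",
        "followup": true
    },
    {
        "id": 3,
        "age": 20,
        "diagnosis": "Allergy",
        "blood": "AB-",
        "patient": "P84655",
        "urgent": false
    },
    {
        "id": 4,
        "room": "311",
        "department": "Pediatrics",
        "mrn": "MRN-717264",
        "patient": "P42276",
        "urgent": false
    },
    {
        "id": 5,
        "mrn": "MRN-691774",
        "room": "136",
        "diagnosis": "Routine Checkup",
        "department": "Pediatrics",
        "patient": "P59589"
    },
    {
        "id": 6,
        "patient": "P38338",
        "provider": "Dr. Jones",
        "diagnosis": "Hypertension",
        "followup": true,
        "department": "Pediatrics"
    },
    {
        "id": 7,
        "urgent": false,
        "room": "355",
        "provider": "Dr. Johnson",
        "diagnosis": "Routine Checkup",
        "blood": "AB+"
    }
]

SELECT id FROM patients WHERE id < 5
[1, 2, 3, 4]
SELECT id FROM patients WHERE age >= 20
[1, 3]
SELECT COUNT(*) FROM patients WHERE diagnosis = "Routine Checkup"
4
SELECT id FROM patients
[1, 2, 3, 4, 5, 6, 7]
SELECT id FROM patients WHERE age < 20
[]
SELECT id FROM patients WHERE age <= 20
[3]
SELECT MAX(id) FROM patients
7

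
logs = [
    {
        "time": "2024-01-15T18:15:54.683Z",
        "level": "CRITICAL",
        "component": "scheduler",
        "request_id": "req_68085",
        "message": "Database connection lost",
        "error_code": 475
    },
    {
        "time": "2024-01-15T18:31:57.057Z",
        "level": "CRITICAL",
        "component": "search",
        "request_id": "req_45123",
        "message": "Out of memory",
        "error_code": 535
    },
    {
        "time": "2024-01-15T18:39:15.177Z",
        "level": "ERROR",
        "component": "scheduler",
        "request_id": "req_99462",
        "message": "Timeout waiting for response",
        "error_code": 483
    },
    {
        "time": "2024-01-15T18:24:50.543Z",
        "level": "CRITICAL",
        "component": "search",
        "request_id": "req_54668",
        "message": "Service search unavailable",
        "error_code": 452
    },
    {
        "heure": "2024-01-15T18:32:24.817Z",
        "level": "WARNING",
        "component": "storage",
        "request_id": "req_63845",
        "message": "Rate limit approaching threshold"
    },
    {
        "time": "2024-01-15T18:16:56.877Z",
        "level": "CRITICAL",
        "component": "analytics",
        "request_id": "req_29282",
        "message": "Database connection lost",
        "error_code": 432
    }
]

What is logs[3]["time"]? "2024-01-15T18:24:50.543Z"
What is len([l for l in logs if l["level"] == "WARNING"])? 1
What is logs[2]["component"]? "scheduler"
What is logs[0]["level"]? "CRITICAL"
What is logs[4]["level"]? "WARNING"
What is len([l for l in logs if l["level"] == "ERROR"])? 1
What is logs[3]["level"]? "CRITICAL"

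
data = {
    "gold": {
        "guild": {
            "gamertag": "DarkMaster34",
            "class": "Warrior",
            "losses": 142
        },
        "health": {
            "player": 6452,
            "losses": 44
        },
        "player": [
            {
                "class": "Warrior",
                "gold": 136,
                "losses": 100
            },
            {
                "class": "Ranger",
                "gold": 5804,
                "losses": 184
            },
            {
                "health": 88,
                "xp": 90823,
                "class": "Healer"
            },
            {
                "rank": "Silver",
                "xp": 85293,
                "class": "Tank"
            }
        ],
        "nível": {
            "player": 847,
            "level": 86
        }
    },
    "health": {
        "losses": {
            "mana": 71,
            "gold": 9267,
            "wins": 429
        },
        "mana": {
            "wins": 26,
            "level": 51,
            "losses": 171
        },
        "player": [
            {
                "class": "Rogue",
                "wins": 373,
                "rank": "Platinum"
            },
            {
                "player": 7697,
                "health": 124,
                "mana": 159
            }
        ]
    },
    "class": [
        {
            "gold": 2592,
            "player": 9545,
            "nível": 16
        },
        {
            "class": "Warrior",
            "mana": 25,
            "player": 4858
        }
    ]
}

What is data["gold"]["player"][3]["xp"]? 85293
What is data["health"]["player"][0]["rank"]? "Platinum"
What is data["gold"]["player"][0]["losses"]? 100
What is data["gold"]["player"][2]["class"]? "Healer"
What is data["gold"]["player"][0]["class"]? "Warrior"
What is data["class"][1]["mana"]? 25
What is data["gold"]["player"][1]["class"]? "Ranger"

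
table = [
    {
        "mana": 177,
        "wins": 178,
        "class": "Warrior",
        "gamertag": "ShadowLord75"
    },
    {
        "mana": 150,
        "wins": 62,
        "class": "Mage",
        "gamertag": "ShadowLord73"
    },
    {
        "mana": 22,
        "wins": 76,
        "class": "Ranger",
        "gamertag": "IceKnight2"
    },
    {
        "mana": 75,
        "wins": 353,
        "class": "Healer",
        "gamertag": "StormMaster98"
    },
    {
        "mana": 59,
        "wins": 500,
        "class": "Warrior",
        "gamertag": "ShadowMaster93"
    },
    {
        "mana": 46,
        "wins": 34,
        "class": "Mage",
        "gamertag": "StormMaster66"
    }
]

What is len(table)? 6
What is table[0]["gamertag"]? "ShadowLord75"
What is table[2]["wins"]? 76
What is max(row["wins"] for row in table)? 500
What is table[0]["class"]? "Warrior"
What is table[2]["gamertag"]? "IceKnight2"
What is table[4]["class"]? "Warrior"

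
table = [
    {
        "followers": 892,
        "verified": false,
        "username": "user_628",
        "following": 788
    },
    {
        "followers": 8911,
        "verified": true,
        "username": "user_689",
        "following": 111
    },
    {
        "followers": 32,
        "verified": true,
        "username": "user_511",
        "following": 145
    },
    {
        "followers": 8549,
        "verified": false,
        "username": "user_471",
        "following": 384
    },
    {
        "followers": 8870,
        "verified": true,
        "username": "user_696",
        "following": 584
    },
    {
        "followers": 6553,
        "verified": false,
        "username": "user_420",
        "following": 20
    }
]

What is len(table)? 6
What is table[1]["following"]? 111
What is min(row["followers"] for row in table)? 32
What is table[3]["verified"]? False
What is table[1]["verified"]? True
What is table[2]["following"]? 145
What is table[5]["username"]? "user_420"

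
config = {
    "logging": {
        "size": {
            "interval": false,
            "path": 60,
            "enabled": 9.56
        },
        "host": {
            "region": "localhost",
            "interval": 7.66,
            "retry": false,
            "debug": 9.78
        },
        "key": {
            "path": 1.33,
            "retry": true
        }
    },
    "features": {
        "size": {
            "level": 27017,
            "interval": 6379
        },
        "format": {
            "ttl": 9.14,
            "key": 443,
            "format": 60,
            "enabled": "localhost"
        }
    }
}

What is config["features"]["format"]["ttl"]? 9.14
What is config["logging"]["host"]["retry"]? False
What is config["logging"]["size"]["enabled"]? 9.56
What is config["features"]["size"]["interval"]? 6379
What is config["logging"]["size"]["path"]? 60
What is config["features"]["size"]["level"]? 27017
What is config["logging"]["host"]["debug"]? 9.78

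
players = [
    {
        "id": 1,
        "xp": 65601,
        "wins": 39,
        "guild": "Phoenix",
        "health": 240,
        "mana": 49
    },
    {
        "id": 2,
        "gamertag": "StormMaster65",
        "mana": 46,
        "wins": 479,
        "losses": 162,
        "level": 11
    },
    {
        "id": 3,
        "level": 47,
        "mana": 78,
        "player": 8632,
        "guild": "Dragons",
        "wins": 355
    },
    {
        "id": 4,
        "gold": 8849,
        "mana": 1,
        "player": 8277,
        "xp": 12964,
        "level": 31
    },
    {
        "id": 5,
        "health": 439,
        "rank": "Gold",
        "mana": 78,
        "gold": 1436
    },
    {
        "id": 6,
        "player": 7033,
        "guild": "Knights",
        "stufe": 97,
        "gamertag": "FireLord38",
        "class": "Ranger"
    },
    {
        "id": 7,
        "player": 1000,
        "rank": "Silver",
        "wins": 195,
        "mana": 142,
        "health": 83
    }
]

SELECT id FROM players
[1, 2, 3, 4, 5, 6, 7]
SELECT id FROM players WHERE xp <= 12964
[4]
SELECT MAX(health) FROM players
439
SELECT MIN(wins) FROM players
39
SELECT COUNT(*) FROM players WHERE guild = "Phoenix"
1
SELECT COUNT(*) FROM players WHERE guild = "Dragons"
1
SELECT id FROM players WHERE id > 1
[2, 3, 4, 5, 6, 7]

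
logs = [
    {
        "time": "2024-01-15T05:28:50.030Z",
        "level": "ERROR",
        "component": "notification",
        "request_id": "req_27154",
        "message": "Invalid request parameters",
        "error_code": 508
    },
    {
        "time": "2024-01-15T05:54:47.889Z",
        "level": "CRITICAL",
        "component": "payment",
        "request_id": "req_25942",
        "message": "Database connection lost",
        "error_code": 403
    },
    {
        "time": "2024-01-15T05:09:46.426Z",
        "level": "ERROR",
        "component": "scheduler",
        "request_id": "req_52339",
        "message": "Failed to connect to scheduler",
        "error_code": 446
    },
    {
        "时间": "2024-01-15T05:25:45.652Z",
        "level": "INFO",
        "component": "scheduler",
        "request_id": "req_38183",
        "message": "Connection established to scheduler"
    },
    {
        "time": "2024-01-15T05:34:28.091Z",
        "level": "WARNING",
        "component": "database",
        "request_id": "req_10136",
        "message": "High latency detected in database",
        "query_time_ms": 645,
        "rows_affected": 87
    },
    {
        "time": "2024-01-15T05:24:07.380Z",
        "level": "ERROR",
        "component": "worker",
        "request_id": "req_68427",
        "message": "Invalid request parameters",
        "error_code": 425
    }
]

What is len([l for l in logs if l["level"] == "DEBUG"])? 0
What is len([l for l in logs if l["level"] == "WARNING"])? 1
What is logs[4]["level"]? "WARNING"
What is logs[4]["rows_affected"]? 87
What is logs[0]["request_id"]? "req_27154"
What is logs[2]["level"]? "ERROR"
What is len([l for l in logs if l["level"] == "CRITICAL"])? 1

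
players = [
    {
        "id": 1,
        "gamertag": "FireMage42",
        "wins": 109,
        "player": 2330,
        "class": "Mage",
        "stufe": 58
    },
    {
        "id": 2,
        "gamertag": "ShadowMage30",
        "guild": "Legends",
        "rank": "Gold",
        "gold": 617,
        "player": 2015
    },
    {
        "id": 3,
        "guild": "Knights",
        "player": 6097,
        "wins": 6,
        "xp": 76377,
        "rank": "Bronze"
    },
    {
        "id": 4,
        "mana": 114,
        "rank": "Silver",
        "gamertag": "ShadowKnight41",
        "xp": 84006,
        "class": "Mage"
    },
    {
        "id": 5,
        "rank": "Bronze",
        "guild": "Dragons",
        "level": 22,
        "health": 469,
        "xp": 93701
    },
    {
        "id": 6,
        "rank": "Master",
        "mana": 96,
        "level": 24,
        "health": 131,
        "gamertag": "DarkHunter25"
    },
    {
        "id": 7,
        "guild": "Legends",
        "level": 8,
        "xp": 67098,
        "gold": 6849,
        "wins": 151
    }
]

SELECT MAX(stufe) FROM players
58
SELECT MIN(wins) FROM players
6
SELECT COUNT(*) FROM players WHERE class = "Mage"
2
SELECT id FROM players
[1, 2, 3, 4, 5, 6, 7]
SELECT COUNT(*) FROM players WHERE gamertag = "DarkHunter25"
1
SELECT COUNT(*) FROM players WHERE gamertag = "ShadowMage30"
1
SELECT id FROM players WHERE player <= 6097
[1, 2, 3]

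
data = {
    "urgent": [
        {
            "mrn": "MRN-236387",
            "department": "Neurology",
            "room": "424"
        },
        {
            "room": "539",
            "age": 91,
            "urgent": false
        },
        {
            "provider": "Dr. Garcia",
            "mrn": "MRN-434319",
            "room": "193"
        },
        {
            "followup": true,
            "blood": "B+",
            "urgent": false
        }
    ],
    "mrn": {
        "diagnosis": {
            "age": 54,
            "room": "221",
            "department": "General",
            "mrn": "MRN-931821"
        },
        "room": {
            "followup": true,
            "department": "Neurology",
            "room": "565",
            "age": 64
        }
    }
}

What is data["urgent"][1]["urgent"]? False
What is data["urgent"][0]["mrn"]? "MRN-236387"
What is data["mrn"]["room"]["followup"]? True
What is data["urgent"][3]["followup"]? True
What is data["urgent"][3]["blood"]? "B+"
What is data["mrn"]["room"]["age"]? 64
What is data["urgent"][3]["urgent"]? False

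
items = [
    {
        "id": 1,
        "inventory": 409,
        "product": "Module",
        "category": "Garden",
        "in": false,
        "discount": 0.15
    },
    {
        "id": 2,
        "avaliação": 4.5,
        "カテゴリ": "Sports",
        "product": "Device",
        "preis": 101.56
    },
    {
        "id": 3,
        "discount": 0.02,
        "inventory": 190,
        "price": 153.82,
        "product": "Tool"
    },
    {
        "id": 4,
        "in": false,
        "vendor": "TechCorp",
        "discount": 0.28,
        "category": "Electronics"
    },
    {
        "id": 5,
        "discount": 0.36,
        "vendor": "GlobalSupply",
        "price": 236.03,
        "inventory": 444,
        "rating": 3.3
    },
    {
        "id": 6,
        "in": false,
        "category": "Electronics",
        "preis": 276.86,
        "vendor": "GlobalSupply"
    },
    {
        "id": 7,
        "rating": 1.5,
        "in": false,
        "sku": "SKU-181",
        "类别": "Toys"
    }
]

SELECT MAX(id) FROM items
7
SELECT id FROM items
[1, 2, 3, 4, 5, 6, 7]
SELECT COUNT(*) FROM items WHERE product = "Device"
1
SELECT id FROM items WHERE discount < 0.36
[1, 3, 4]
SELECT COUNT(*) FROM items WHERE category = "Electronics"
2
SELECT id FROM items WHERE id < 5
[1, 2, 3, 4]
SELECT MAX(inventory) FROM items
444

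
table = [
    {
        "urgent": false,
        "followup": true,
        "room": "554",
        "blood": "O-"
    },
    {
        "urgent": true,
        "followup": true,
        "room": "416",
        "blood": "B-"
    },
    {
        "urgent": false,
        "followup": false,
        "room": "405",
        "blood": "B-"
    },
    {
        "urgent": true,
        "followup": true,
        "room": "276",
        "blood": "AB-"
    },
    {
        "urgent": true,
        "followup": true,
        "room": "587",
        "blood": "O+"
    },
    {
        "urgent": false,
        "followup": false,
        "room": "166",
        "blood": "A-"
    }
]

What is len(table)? 6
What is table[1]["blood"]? "B-"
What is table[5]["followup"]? False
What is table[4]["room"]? "587"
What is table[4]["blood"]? "O+"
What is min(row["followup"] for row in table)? False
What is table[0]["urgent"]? False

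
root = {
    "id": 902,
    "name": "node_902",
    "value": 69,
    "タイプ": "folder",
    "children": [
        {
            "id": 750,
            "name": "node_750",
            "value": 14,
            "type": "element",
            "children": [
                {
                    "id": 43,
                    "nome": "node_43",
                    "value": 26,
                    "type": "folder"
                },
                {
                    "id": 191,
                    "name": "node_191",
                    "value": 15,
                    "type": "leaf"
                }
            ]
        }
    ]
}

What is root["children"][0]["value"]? 14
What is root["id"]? 902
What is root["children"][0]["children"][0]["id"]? 43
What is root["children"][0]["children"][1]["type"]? "leaf"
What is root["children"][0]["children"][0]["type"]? "folder"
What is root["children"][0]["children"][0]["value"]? 26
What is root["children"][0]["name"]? "node_750"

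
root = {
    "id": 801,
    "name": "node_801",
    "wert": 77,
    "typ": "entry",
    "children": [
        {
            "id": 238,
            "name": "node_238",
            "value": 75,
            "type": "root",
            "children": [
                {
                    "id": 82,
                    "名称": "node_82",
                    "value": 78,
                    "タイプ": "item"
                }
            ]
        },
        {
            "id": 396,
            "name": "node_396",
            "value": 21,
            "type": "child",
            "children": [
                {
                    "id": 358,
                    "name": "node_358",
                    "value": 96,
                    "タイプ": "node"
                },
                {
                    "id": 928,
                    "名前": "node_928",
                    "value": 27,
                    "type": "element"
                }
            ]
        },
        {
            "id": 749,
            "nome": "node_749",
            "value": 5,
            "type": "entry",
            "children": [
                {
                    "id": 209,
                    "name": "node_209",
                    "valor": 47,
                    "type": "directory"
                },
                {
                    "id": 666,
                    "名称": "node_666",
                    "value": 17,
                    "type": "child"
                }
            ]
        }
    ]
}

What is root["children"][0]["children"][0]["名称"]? "node_82"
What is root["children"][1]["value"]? 21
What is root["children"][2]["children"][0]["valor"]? 47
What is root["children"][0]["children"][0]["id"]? 82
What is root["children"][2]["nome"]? "node_749"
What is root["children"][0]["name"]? "node_238"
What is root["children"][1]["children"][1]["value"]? 27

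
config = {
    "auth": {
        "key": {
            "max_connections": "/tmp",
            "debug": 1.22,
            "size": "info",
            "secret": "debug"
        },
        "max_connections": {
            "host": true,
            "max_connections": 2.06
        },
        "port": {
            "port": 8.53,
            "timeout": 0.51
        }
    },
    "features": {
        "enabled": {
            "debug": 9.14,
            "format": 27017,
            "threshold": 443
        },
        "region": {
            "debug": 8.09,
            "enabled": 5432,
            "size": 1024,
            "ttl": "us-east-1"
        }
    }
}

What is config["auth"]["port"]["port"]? 8.53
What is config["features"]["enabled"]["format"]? 27017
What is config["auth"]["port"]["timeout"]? 0.51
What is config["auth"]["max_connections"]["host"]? True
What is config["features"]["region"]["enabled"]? 5432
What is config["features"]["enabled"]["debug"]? 9.14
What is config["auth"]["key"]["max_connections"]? "/tmp"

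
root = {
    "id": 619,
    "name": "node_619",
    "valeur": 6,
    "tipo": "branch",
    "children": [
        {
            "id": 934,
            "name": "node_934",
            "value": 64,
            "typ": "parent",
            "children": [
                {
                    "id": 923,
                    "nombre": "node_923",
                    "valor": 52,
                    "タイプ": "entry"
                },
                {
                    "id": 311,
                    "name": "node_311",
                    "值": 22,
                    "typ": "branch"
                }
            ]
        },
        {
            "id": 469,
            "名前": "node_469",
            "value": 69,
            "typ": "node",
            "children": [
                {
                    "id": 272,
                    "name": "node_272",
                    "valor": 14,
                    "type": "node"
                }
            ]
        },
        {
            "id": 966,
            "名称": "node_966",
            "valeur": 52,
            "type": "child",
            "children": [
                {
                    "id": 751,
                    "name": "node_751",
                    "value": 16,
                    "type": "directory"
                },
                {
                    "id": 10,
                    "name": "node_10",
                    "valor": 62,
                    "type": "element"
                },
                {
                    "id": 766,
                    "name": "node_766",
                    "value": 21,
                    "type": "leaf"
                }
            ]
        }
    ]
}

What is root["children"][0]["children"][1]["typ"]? "branch"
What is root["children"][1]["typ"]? "node"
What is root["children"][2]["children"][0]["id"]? 751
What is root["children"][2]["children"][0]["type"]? "directory"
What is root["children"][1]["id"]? 469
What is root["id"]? 619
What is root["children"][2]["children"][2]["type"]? "leaf"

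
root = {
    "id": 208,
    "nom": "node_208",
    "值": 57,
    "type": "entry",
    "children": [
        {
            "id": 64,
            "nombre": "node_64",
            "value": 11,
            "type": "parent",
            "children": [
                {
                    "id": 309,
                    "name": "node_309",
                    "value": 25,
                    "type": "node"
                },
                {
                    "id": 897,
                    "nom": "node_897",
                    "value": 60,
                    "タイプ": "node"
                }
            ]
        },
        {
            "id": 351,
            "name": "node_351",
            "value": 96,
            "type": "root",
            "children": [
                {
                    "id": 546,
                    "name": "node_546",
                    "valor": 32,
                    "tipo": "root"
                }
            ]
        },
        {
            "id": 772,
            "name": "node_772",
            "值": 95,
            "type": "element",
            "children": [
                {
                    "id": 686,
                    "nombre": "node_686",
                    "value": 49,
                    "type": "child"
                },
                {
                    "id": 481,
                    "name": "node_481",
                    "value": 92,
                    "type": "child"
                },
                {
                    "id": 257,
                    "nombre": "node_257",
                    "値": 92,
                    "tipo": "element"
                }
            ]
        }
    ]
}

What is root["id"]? 208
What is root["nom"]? "node_208"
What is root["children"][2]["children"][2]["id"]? 257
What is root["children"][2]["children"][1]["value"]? 92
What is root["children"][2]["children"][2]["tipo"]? "element"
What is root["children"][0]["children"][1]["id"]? 897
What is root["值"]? 57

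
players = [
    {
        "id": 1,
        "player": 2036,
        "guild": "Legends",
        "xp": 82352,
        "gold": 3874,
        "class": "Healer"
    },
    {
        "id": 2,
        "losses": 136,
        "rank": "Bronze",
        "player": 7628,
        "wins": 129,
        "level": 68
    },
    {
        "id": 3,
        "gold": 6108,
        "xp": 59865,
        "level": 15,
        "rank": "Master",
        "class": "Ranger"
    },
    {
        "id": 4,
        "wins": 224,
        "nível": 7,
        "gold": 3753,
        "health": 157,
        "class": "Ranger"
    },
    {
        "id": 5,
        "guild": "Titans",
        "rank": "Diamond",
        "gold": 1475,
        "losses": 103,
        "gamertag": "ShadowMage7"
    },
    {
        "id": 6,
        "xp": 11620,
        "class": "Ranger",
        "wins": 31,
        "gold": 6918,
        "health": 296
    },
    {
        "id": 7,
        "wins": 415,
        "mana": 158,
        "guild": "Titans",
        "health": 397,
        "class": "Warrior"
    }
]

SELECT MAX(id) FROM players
7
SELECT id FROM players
[1, 2, 3, 4, 5, 6, 7]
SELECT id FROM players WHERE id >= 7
[7]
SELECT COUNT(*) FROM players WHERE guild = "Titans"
2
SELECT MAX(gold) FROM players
6918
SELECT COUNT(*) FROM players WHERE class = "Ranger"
3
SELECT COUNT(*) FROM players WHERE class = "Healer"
1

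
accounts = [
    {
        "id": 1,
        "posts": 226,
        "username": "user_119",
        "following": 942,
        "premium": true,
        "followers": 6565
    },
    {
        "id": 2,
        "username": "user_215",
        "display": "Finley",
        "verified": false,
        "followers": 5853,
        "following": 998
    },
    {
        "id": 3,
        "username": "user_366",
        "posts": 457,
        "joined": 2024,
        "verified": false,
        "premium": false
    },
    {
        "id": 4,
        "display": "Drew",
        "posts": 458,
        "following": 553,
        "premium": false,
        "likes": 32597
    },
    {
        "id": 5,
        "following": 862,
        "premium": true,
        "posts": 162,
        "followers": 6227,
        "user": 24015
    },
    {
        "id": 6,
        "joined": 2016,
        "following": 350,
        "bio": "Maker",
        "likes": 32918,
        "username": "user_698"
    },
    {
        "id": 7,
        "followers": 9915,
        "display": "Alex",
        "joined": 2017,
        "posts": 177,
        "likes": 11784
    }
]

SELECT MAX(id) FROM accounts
7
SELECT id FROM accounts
[1, 2, 3, 4, 5, 6, 7]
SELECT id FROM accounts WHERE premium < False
[]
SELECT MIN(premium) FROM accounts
False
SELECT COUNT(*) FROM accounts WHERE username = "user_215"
1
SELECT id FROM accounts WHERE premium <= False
[3, 4]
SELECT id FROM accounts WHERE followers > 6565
[7]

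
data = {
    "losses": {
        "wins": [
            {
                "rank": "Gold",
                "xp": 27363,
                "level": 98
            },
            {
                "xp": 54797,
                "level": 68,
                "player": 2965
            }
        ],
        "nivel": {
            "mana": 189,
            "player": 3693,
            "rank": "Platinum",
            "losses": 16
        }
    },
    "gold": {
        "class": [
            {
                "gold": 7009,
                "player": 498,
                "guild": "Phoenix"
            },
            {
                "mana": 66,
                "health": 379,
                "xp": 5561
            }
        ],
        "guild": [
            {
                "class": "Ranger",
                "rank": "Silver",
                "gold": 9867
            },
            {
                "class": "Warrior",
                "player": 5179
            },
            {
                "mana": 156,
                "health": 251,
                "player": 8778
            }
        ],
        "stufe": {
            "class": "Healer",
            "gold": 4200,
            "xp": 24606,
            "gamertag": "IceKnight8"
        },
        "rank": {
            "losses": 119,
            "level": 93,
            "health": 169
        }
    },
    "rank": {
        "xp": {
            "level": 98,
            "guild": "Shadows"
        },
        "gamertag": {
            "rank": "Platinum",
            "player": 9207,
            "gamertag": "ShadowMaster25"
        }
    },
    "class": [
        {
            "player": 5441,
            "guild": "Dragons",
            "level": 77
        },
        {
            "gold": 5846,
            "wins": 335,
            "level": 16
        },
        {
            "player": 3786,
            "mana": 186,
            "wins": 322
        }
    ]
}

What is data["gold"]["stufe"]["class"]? "Healer"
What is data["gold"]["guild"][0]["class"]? "Ranger"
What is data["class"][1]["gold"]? 5846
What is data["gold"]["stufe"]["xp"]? 24606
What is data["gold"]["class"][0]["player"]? 498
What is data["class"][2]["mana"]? 186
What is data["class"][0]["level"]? 77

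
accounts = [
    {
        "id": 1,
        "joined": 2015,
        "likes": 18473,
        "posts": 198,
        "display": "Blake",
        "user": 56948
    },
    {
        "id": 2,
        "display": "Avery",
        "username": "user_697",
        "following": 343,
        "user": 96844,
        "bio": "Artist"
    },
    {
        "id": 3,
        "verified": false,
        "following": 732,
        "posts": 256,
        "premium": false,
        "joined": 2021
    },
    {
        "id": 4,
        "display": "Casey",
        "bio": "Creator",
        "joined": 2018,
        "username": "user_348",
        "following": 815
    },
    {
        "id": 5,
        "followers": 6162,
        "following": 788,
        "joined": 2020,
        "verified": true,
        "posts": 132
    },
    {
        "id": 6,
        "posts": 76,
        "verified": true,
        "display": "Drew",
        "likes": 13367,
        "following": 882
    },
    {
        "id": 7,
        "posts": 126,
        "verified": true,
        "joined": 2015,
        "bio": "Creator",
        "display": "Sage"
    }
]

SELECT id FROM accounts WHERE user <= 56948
[1]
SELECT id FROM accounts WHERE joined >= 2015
[1, 3, 4, 5, 7]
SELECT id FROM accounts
[1, 2, 3, 4, 5, 6, 7]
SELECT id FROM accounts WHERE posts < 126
[6]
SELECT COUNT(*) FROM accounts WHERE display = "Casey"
1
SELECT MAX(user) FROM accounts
96844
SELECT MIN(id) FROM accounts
1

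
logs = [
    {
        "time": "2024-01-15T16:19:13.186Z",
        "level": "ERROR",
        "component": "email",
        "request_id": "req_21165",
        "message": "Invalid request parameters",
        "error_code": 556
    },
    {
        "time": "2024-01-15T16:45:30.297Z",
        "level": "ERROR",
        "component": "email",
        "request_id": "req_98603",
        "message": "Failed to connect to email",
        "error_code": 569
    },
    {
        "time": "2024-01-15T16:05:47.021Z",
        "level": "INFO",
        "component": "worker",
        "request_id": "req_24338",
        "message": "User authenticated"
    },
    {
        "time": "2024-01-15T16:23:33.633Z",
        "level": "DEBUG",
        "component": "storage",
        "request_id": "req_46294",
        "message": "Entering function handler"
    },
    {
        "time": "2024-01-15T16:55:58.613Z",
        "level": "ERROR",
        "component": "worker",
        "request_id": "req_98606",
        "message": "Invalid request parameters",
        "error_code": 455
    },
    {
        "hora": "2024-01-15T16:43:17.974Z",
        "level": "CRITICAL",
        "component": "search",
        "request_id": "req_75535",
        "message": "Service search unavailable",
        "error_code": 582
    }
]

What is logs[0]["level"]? "ERROR"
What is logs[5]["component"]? "search"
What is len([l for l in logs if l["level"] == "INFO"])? 1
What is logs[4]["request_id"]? "req_98606"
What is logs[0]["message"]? "Invalid request parameters"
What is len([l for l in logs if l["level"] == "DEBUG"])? 1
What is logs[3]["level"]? "DEBUG"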